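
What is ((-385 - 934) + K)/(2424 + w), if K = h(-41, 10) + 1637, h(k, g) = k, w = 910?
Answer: 277/3334 ≈ 0.083083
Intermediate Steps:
K = 1596 (K = -41 + 1637 = 1596)
((-385 - 934) + K)/(2424 + w) = ((-385 - 934) + 1596)/(2424 + 910) = (-1319 + 1596)/3334 = 277*(1/3334) = 277/3334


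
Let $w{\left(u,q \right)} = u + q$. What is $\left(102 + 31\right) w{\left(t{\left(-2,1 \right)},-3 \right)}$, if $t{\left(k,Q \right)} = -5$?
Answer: $-1064$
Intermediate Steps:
$w{\left(u,q \right)} = q + u$
$\left(102 + 31\right) w{\left(t{\left(-2,1 \right)},-3 \right)} = \left(102 + 31\right) \left(-3 - 5\right) = 133 \left(-8\right) = -1064$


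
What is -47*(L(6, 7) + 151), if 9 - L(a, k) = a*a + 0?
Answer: -5828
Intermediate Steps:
L(a, k) = 9 - a² (L(a, k) = 9 - (a*a + 0) = 9 - (a² + 0) = 9 - a²)
-47*(L(6, 7) + 151) = -47*((9 - 1*6²) + 151) = -47*((9 - 1*36) + 151) = -47*((9 - 36) + 151) = -47*(-27 + 151) = -47*124 = -5828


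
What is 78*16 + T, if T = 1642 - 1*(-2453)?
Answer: 5343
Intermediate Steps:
T = 4095 (T = 1642 + 2453 = 4095)
78*16 + T = 78*16 + 4095 = 1248 + 4095 = 5343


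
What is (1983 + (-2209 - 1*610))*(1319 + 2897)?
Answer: -3524576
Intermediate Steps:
(1983 + (-2209 - 1*610))*(1319 + 2897) = (1983 + (-2209 - 610))*4216 = (1983 - 2819)*4216 = -836*4216 = -3524576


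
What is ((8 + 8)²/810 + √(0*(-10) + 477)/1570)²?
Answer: 1618526461/16172208900 + 128*√53/105975 ≈ 0.10887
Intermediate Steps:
((8 + 8)²/810 + √(0*(-10) + 477)/1570)² = (16²*(1/810) + √(0 + 477)*(1/1570))² = (256*(1/810) + √477*(1/1570))² = (128/405 + (3*√53)*(1/1570))² = (128/405 + 3*√53/1570)²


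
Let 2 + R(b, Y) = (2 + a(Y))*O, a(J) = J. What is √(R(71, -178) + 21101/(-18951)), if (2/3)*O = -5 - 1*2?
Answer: √662573295195/18951 ≈ 42.952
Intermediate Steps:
O = -21/2 (O = 3*(-5 - 1*2)/2 = 3*(-5 - 2)/2 = (3/2)*(-7) = -21/2 ≈ -10.500)
R(b, Y) = -23 - 21*Y/2 (R(b, Y) = -2 + (2 + Y)*(-21/2) = -2 + (-21 - 21*Y/2) = -23 - 21*Y/2)
√(R(71, -178) + 21101/(-18951)) = √((-23 - 21/2*(-178)) + 21101/(-18951)) = √((-23 + 1869) + 21101*(-1/18951)) = √(1846 - 21101/18951) = √(34962445/18951) = √662573295195/18951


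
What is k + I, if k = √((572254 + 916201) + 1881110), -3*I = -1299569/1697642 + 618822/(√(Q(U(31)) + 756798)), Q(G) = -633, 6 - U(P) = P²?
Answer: 1299569/5092926 + √3369565 - 68758*√756165/252055 ≈ 1598.7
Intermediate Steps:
U(P) = 6 - P²
I = 1299569/5092926 - 68758*√756165/252055 (I = -(-1299569/1697642 + 618822/(√(-633 + 756798)))/3 = -(-1299569*1/1697642 + 618822/(√756165))/3 = -(-1299569/1697642 + 618822*(√756165/756165))/3 = -(-1299569/1697642 + 206274*√756165/252055)/3 = 1299569/5092926 - 68758*√756165/252055 ≈ -236.96)
k = √3369565 (k = √(1488455 + 1881110) = √3369565 ≈ 1835.6)
k + I = √3369565 + (1299569/5092926 - 68758*√756165/252055) = 1299569/5092926 + √3369565 - 68758*√756165/252055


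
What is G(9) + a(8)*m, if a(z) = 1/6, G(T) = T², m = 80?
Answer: 283/3 ≈ 94.333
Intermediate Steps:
a(z) = ⅙
G(9) + a(8)*m = 9² + (⅙)*80 = 81 + 40/3 = 283/3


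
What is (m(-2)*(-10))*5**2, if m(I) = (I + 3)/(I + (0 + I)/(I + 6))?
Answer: 100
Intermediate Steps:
m(I) = (3 + I)/(I + I/(6 + I))
(m(-2)*(-10))*5**2 = (((18 + (-2)**2 + 9*(-2))/((-2)*(7 - 2)))*(-10))*5**2 = (-1/2*(18 + 4 - 18)/5*(-10))*25 = (-1/2*1/5*4*(-10))*25 = -2/5*(-10)*25 = 4*25 = 100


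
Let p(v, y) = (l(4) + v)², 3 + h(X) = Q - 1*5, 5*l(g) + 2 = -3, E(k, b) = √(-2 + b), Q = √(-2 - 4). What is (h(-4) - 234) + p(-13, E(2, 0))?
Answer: -46 + I*√6 ≈ -46.0 + 2.4495*I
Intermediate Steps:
Q = I*√6 (Q = √(-6) = I*√6 ≈ 2.4495*I)
l(g) = -1 (l(g) = -⅖ + (⅕)*(-3) = -⅖ - ⅗ = -1)
h(X) = -8 + I*√6 (h(X) = -3 + (I*√6 - 1*5) = -3 + (I*√6 - 5) = -3 + (-5 + I*√6) = -8 + I*√6)
p(v, y) = (-1 + v)²
(h(-4) - 234) + p(-13, E(2, 0)) = ((-8 + I*√6) - 234) + (-1 - 13)² = (-242 + I*√6) + (-14)² = (-242 + I*√6) + 196 = -46 + I*√6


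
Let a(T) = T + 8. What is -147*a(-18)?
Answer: 1470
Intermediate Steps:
a(T) = 8 + T
-147*a(-18) = -147*(8 - 18) = -147*(-10) = 1470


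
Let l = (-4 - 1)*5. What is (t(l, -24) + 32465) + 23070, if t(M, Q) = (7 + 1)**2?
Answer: 55599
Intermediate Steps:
l = -25 (l = -5*5 = -25)
t(M, Q) = 64 (t(M, Q) = 8**2 = 64)
(t(l, -24) + 32465) + 23070 = (64 + 32465) + 23070 = 32529 + 23070 = 55599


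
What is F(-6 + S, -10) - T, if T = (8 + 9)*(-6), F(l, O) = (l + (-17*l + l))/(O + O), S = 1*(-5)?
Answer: 375/4 ≈ 93.750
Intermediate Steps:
S = -5
F(l, O) = -15*l/(2*O) (F(l, O) = (l - 16*l)/((2*O)) = (-15*l)*(1/(2*O)) = -15*l/(2*O))
T = -102 (T = 17*(-6) = -102)
F(-6 + S, -10) - T = -15/2*(-6 - 5)/(-10) - 1*(-102) = -15/2*(-11)*(-⅒) + 102 = -33/4 + 102 = 375/4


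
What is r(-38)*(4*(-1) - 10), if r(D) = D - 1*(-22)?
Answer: 224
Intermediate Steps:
r(D) = 22 + D (r(D) = D + 22 = 22 + D)
r(-38)*(4*(-1) - 10) = (22 - 38)*(4*(-1) - 10) = -16*(-4 - 10) = -16*(-14) = 224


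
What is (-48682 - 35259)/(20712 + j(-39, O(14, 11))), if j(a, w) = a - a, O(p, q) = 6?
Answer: -83941/20712 ≈ -4.0528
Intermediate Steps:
j(a, w) = 0
(-48682 - 35259)/(20712 + j(-39, O(14, 11))) = (-48682 - 35259)/(20712 + 0) = -83941/20712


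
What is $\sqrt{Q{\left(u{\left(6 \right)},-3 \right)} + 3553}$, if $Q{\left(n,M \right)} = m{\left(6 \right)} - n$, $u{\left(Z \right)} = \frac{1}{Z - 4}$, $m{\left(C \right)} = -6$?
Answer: $\frac{\sqrt{14186}}{2} \approx 59.552$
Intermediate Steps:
$u{\left(Z \right)} = \frac{1}{-4 + Z}$
$Q{\left(n,M \right)} = -6 - n$
$\sqrt{Q{\left(u{\left(6 \right)},-3 \right)} + 3553} = \sqrt{\left(-6 - \frac{1}{-4 + 6}\right) + 3553} = \sqrt{\left(-6 - \frac{1}{2}\right) + 3553} = \sqrt{- \frac{13}{2} + 3553} = \sqrt{\frac{7093}{2}} = \frac{\sqrt{14186}}{2}$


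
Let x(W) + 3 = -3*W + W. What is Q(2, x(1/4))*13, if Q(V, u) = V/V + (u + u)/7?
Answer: 0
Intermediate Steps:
x(W) = -3 - 2*W (x(W) = -3 + (-3*W + W) = -3 - 2*W)
Q(V, u) = 1 + 2*u/7 (Q(V, u) = 1 + (2*u)*(⅐) = 1 + 2*u/7)
Q(2, x(1/4))*13 = (1 + 2*(-3 - 2/4)/7)*13 = (1 + 2*(-3 - 2*¼)/7)*13 = (1 + 2*(-3 - ½)/7)*13 = (1 + (2/7)*(-7/2))*13 = (1 - 1)*13 = 0*13 = 0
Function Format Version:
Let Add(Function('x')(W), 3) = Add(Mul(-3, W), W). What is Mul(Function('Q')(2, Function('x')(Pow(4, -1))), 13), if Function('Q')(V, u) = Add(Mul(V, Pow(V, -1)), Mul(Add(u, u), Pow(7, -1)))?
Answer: 0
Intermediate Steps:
Function('x')(W) = Add(-3, Mul(-2, W)) (Function('x')(W) = Add(-3, Add(Mul(-3, W), W)) = Add(-3, Mul(-2, W)))
Function('Q')(V, u) = Add(1, Mul(Rational(2, 7), u)) (Function('Q')(V, u) = Add(1, Mul(Mul(2, u), Rational(1, 7))) = Add(1, Mul(Rational(2, 7), u)))
Mul(Function('Q')(2, Function('x')(Pow(4, -1))), 13) = Mul(Add(1, Mul(Rational(2, 7), Add(-3, Mul(-2, Pow(4, -1))))), 13) = Mul(Add(1, Mul(Rational(2, 7), Add(-3, Mul(-2, Rational(1, 4))))), 13) = Mul(Add(1, Mul(Rational(2, 7), Add(-3, Rational(-1, 2)))), 13) = Mul(Add(1, Mul(Rational(2, 7), Rational(-7, 2))), 13) = Mul(Add(1, -1), 13) = Mul(0, 13) = 0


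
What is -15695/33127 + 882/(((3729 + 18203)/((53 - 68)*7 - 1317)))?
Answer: -10473059662/181635341 ≈ -57.660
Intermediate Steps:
-15695/33127 + 882/(((3729 + 18203)/((53 - 68)*7 - 1317))) = -15695*1/33127 + 882/((21932/(-15*7 - 1317))) = -15695/33127 + 882/((21932/(-105 - 1317))) = -15695/33127 + 882/((21932/(-1422))) = -15695/33127 + 882/((21932*(-1/1422))) = -15695/33127 + 882/(-10966/711) = -15695/33127 + 882*(-711/10966) = -15695/33127 - 313551/5483 = -10473059662/181635341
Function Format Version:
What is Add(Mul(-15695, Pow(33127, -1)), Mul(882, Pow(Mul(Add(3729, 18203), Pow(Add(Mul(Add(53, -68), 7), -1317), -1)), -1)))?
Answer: Rational(-10473059662, 181635341) ≈ -57.660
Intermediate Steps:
Add(Mul(-15695, Pow(33127, -1)), Mul(882, Pow(Mul(Add(3729, 18203), Pow(Add(Mul(Add(53, -68), 7), -1317), -1)), -1))) = Add(Mul(-15695, Rational(1, 33127)), Mul(882, Pow(Mul(21932, Pow(Add(Mul(-15, 7), -1317), -1)), -1))) = Add(Rational(-15695, 33127), Mul(882, Pow(Mul(21932, Pow(Add(-105, -1317), -1)), -1))) = Add(Rational(-15695, 33127), Mul(882, Pow(Mul(21932, Pow(-1422, -1)), -1))) = Add(Rational(-15695, 33127), Mul(882, Pow(Mul(21932, Rational(-1, 1422)), -1))) = Add(Rational(-15695, 33127), Mul(882, Pow(Rational(-10966, 711), -1))) = Add(Rational(-15695, 33127), Mul(882, Rational(-711, 10966))) = Add(Rational(-15695, 33127), Rational(-313551, 5483)) = Rational(-10473059662, 181635341)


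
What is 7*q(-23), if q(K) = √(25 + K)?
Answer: 7*√2 ≈ 9.8995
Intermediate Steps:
7*q(-23) = 7*√(25 - 23) = 7*√2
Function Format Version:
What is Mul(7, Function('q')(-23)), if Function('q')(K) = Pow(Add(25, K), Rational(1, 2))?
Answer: Mul(7, Pow(2, Rational(1, 2))) ≈ 9.8995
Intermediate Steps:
Mul(7, Function('q')(-23)) = Mul(7, Pow(Add(25, -23), Rational(1, 2))) = Mul(7, Pow(2, Rational(1, 2)))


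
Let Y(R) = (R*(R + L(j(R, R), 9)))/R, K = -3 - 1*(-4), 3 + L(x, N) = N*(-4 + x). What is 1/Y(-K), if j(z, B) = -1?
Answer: -1/49 ≈ -0.020408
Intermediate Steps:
L(x, N) = -3 + N*(-4 + x)
K = 1 (K = -3 + 4 = 1)
Y(R) = -48 + R (Y(R) = (R*(R + (-3 - 4*9 + 9*(-1))))/R = (R*(R + (-3 - 36 - 9)))/R = (R*(R - 48))/R = (R*(-48 + R))/R = -48 + R)
1/Y(-K) = 1/(-48 - 1*1) = 1/(-48 - 1) = 1/(-49) = -1/49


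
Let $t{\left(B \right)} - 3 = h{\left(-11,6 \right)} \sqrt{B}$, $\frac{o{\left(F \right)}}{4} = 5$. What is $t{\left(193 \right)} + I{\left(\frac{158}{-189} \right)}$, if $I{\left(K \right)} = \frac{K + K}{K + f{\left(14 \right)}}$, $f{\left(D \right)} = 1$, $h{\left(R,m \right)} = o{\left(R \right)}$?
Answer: $- \frac{223}{31} + 20 \sqrt{193} \approx 270.66$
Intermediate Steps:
$o{\left(F \right)} = 20$ ($o{\left(F \right)} = 4 \cdot 5 = 20$)
$h{\left(R,m \right)} = 20$
$t{\left(B \right)} = 3 + 20 \sqrt{B}$
$I{\left(K \right)} = \frac{2 K}{1 + K}$ ($I{\left(K \right)} = \frac{K + K}{K + 1} = \frac{2 K}{1 + K}$)
$t{\left(193 \right)} + I{\left(\frac{158}{-189} \right)} = \left(3 + 20 \sqrt{193}\right) + \frac{2 \frac{158}{-189}}{1 + \frac{158}{-189}} = \left(3 + 20 \sqrt{193}\right) + \frac{2 \cdot 158 \left(- \frac{1}{189}\right)}{1 + 158 \left(- \frac{1}{189}\right)} = \left(3 + 20 \sqrt{193}\right) + 2 \left(- \frac{158}{189}\right) \frac{1}{1 - \frac{158}{189}} = \left(3 + 20 \sqrt{193}\right) + 2 \left(- \frac{158}{189}\right) \frac{1}{\frac{31}{189}} = \left(3 + 20 \sqrt{193}\right) + 2 \left(- \frac{158}{189}\right) \frac{189}{31} = \left(3 + 20 \sqrt{193}\right) - \frac{316}{31} = - \frac{223}{31} + 20 \sqrt{193}$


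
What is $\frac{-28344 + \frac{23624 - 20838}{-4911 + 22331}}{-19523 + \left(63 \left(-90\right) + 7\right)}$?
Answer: $\frac{246874847}{219370060} \approx 1.1254$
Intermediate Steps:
$\frac{-28344 + \frac{23624 - 20838}{-4911 + 22331}}{-19523 + \left(63 \left(-90\right) + 7\right)} = \frac{-28344 + \frac{2786}{17420}}{-19523 + \left(-5670 + 7\right)} = \frac{-28344 + 2786 \cdot \frac{1}{17420}}{-19523 - 5663} = \frac{-28344 + \frac{1393}{8710}}{-25186} = \left(- \frac{246874847}{8710}\right) \left(- \frac{1}{25186}\right) = \frac{246874847}{219370060}$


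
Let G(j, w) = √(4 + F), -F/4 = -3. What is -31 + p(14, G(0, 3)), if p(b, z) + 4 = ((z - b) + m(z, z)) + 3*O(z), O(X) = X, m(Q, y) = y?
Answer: -29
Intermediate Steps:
F = 12 (F = -4*(-3) = 12)
G(j, w) = 4 (G(j, w) = √(4 + 12) = √16 = 4)
p(b, z) = -4 - b + 5*z (p(b, z) = -4 + (((z - b) + z) + 3*z) = -4 + ((-b + 2*z) + 3*z) = -4 + (-b + 5*z) = -4 - b + 5*z)
-31 + p(14, G(0, 3)) = -31 + (-4 - 1*14 + 5*4) = -31 + (-4 - 14 + 20) = -31 + 2 = -29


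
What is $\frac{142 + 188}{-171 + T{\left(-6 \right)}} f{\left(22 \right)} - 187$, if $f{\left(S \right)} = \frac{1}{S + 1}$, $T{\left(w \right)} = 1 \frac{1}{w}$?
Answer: $- \frac{4419107}{23621} \approx -187.08$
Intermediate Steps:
$T{\left(w \right)} = \frac{1}{w}$
$f{\left(S \right)} = \frac{1}{1 + S}$
$\frac{142 + 188}{-171 + T{\left(-6 \right)}} f{\left(22 \right)} - 187 = \frac{\left(142 + 188\right) \frac{1}{-171 + \frac{1}{-6}}}{1 + 22} - 187 = \frac{330 \frac{1}{-171 - \frac{1}{6}}}{23} - 187 = \frac{330}{- \frac{1027}{6}} \cdot \frac{1}{23} - 187 = 330 \left(- \frac{6}{1027}\right) \frac{1}{23} - 187 = \left(- \frac{1980}{1027}\right) \frac{1}{23} - 187 = - \frac{1980}{23621} - 187 = - \frac{4419107}{23621}$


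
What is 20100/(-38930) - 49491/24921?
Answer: -691623/276403 ≈ -2.5022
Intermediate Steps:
20100/(-38930) - 49491/24921 = 20100*(-1/38930) - 49491*1/24921 = -2010/3893 - 141/71 = -691623/276403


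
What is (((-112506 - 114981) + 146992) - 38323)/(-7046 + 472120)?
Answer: -59409/232537 ≈ -0.25548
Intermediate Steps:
(((-112506 - 114981) + 146992) - 38323)/(-7046 + 472120) = ((-227487 + 146992) - 38323)/465074 = (-80495 - 38323)*(1/465074) = -118818*1/465074 = -59409/232537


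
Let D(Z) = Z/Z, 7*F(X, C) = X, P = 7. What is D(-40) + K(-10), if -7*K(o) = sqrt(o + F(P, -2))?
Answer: 1 - 3*I/7 ≈ 1.0 - 0.42857*I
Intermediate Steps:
F(X, C) = X/7
K(o) = -sqrt(1 + o)/7 (K(o) = -sqrt(o + (1/7)*7)/7 = -sqrt(o + 1)/7 = -sqrt(1 + o)/7)
D(Z) = 1
D(-40) + K(-10) = 1 - sqrt(1 - 10)/7 = 1 - 3*I/7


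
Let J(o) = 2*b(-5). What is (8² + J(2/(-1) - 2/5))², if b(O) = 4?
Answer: 5184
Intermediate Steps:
J(o) = 8 (J(o) = 2*4 = 8)
(8² + J(2/(-1) - 2/5))² = (8² + 8)² = (64 + 8)² = 72² = 5184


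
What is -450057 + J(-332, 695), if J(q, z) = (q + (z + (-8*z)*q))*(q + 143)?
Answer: -349397544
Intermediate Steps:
J(q, z) = (143 + q)*(q + z - 8*q*z) (J(q, z) = (q + (z - 8*q*z))*(143 + q) = (q + z - 8*q*z)*(143 + q) = (143 + q)*(q + z - 8*q*z))
-450057 + J(-332, 695) = -450057 + ((-332)**2 + 143*(-332) + 143*695 - 1143*(-332)*695 - 8*695*(-332)**2) = -450057 + (110224 - 47476 + 99385 + 263735820 - 8*695*110224) = -450057 + (110224 - 47476 + 99385 + 263735820 - 612845440) = -450057 - 348947487 = -349397544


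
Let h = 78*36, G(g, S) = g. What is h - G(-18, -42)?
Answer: 2826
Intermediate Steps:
h = 2808
h - G(-18, -42) = 2808 - 1*(-18) = 2808 + 18 = 2826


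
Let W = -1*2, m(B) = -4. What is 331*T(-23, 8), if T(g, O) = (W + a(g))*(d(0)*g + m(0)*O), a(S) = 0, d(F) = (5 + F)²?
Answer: 401834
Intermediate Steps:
W = -2
T(g, O) = -50*g + 8*O (T(g, O) = (-2 + 0)*((5 + 0)²*g - 4*O) = -2*(5²*g - 4*O) = -2*(25*g - 4*O) = -2*(-4*O + 25*g) = -50*g + 8*O)
331*T(-23, 8) = 331*(-50*(-23) + 8*8) = 331*(1150 + 64) = 331*1214 = 401834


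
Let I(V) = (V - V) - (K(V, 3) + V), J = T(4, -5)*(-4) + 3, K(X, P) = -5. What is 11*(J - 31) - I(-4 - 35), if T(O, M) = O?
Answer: -528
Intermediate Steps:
J = -13 (J = 4*(-4) + 3 = -16 + 3 = -13)
I(V) = 5 - V (I(V) = (V - V) - (-5 + V) = 0 + (5 - V) = 5 - V)
11*(J - 31) - I(-4 - 35) = 11*(-13 - 31) - (5 - (-4 - 35)) = 11*(-44) - (5 - 1*(-39)) = -484 - (5 + 39) = -484 - 1*44 = -484 - 44 = -528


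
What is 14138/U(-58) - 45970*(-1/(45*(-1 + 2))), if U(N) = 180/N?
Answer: -159031/45 ≈ -3534.0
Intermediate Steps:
14138/U(-58) - 45970*(-1/(45*(-1 + 2))) = 14138/((180/(-58))) - 45970*(-1/(45*(-1 + 2))) = 14138/((180*(-1/58))) - 45970/(1*(-45)) = 14138/(-90/29) - 45970/(-45) = 14138*(-29/90) - 45970*(-1/45) = -205001/45 + 9194/9 = -159031/45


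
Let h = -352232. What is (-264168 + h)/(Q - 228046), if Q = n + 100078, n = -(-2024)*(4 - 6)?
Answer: 38525/8251 ≈ 4.6691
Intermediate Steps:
n = -4048 (n = -(-2024)*(-2) = -506*8 = -4048)
Q = 96030 (Q = -4048 + 100078 = 96030)
(-264168 + h)/(Q - 228046) = (-264168 - 352232)/(96030 - 228046) = -616400/(-132016) = -616400*(-1/132016) = 38525/8251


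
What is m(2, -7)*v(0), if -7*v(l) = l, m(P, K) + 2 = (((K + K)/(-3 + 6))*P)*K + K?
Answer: 0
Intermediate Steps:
m(P, K) = -2 + K + 2*P*K²/3 (m(P, K) = -2 + ((((K + K)/(-3 + 6))*P)*K + K) = -2 + ((((2*K)/3)*P)*K + K) = -2 + ((((2*K)*(⅓))*P)*K + K) = -2 + (((2*K/3)*P)*K + K) = -2 + ((2*K*P/3)*K + K) = -2 + (2*P*K²/3 + K) = -2 + (K + 2*P*K²/3) = -2 + K + 2*P*K²/3)
v(l) = -l/7
m(2, -7)*v(0) = (-2 - 7 + (⅔)*2*(-7)²)*(-⅐*0) = (-2 - 7 + (⅔)*2*49)*0 = (-2 - 7 + 196/3)*0 = (169/3)*0 = 0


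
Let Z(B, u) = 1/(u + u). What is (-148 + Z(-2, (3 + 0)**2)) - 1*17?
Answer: -2969/18 ≈ -164.94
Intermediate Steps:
Z(B, u) = 1/(2*u)
(-148 + Z(-2, (3 + 0)**2)) - 1*17 = (-148 + 1/(2*((3 + 0)**2))) - 1*17 = (-148 + 1/(2*(3**2))) - 17 = (-148 + (1/2)/9) - 17 = (-148 + (1/2)*(1/9)) - 17 = (-148 + 1/18) - 17 = -2663/18 - 17 = -2969/18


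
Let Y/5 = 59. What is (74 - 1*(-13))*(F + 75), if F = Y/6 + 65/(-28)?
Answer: 296815/28 ≈ 10601.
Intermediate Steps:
Y = 295 (Y = 5*59 = 295)
F = 3935/84 (F = 295/6 + 65/(-28) = 295*(⅙) + 65*(-1/28) = 295/6 - 65/28 = 3935/84 ≈ 46.845)
(74 - 1*(-13))*(F + 75) = (74 - 1*(-13))*(3935/84 + 75) = (74 + 13)*(10235/84) = 87*(10235/84) = 296815/28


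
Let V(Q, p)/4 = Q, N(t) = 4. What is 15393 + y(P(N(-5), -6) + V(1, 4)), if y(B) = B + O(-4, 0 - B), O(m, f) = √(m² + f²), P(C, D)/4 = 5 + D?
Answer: 15397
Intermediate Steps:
V(Q, p) = 4*Q
P(C, D) = 20 + 4*D (P(C, D) = 4*(5 + D) = 20 + 4*D)
O(m, f) = √(f² + m²)
y(B) = B + √(16 + B²) (y(B) = B + √((0 - B)² + (-4)²) = B + √((-B)² + 16) = B + √(B² + 16) = B + √(16 + B²))
15393 + y(P(N(-5), -6) + V(1, 4)) = 15393 + (((20 + 4*(-6)) + 4*1) + √(16 + ((20 + 4*(-6)) + 4*1)²)) = 15393 + (((20 - 24) + 4) + √(16 + ((20 - 24) + 4)²)) = 15393 + ((-4 + 4) + √(16 + (-4 + 4)²)) = 15393 + (0 + √(16 + 0²)) = 15393 + (0 + √(16 + 0)) = 15393 + (0 + √16) = 15393 + (0 + 4) = 15393 + 4 = 15397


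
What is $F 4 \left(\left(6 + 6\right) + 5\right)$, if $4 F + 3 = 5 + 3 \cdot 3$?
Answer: $187$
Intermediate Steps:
$F = \frac{11}{4}$ ($F = - \frac{3}{4} + \frac{5 + 3 \cdot 3}{4} = - \frac{3}{4} + \frac{5 + 9}{4} = - \frac{3}{4} + \frac{1}{4} \cdot 14 = - \frac{3}{4} + \frac{7}{2} = \frac{11}{4} \approx 2.75$)
$F 4 \left(\left(6 + 6\right) + 5\right) = \frac{11 \cdot 4 \left(\left(6 + 6\right) + 5\right)}{4} = \frac{11 \cdot 4 \left(12 + 5\right)}{4} = \frac{11 \cdot 4 \cdot 17}{4} = \frac{11}{4} \cdot 68 = 187$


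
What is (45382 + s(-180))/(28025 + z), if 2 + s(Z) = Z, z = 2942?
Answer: 45200/30967 ≈ 1.4596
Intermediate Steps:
s(Z) = -2 + Z
(45382 + s(-180))/(28025 + z) = (45382 + (-2 - 180))/(28025 + 2942) = (45382 - 182)/30967 = 45200*(1/30967) = 45200/30967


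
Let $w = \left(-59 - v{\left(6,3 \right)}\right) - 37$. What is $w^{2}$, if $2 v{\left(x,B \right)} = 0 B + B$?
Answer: $\frac{38025}{4} \approx 9506.3$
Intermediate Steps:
$v{\left(x,B \right)} = \frac{B}{2}$ ($v{\left(x,B \right)} = \frac{0 B + B}{2} = \frac{0 + B}{2} = \frac{B}{2}$)
$w = - \frac{195}{2}$ ($w = \left(-59 - \frac{1}{2} \cdot 3\right) - 37 = \left(-59 - \frac{3}{2}\right) - 37 = - \frac{121}{2} - 37 = - \frac{195}{2} \approx -97.5$)
$w^{2} = \left(- \frac{195}{2}\right)^{2} = \frac{38025}{4}$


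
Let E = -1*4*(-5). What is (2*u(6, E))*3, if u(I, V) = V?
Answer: 120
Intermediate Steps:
E = 20 (E = -4*(-5) = 20)
(2*u(6, E))*3 = (2*20)*3 = 40*3 = 120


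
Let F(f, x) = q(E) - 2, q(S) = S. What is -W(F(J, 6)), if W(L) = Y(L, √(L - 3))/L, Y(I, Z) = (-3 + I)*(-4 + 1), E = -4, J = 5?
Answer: 9/2 ≈ 4.5000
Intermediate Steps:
Y(I, Z) = 9 - 3*I (Y(I, Z) = (-3 + I)*(-3) = 9 - 3*I)
F(f, x) = -6 (F(f, x) = -4 - 2 = -6)
W(L) = (9 - 3*L)/L
-W(F(J, 6)) = -(-3 + 9/(-6)) = -(-3 + 9*(-⅙)) = -(-3 - 3/2) = -1*(-9/2) = 9/2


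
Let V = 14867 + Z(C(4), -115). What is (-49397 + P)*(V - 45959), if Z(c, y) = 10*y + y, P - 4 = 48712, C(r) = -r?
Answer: 22035117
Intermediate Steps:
P = 48716 (P = 4 + 48712 = 48716)
Z(c, y) = 11*y
V = 13602 (V = 14867 + 11*(-115) = 14867 - 1265 = 13602)
(-49397 + P)*(V - 45959) = (-49397 + 48716)*(13602 - 45959) = -681*(-32357) = 22035117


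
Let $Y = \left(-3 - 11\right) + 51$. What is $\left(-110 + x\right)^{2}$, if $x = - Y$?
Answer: $21609$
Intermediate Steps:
$Y = 37$ ($Y = -14 + 51 = 37$)
$x = -37$ ($x = \left(-1\right) 37 = -37$)
$\left(-110 + x\right)^{2} = \left(-110 - 37\right)^{2} = \left(-147\right)^{2} = 21609$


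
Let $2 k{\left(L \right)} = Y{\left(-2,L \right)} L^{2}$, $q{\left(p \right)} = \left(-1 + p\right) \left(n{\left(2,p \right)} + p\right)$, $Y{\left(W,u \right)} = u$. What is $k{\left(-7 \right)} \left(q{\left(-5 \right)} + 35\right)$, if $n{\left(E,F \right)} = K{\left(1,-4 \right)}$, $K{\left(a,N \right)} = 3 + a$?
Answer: $- \frac{14063}{2} \approx -7031.5$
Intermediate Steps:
$n{\left(E,F \right)} = 4$ ($n{\left(E,F \right)} = 3 + 1 = 4$)
$q{\left(p \right)} = \left(-1 + p\right) \left(4 + p\right)$
$k{\left(L \right)} = \frac{L^{3}}{2}$ ($k{\left(L \right)} = \frac{L L^{2}}{2} = \frac{L^{3}}{2}$)
$k{\left(-7 \right)} \left(q{\left(-5 \right)} + 35\right) = \frac{\left(-7\right)^{3}}{2} \left(\left(-4 + \left(-5\right)^{2} + 3 \left(-5\right)\right) + 35\right) = \frac{1}{2} \left(-343\right) \left(\left(-4 + 25 - 15\right) + 35\right) = - \frac{343 \left(6 + 35\right)}{2} = \left(- \frac{343}{2}\right) 41 = - \frac{14063}{2}$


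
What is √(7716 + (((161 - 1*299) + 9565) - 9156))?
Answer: 7*√163 ≈ 89.370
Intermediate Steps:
√(7716 + (((161 - 1*299) + 9565) - 9156)) = √(7716 + (((161 - 299) + 9565) - 9156)) = √(7716 + ((-138 + 9565) - 9156)) = √(7716 + (9427 - 9156)) = √(7716 + 271) = √7987 = 7*√163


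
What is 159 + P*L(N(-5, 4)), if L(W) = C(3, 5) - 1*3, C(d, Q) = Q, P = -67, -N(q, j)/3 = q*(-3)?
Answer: 25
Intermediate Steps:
N(q, j) = 9*q (N(q, j) = -3*q*(-3) = -(-9)*q = 9*q)
L(W) = 2 (L(W) = 5 - 1*3 = 5 - 3 = 2)
159 + P*L(N(-5, 4)) = 159 - 67*2 = 159 - 134 = 25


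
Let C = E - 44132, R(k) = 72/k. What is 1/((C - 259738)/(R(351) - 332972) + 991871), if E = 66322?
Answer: 3246475/3220086720818 ≈ 1.0082e-6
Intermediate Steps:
C = 22190 (C = 66322 - 44132 = 22190)
1/((C - 259738)/(R(351) - 332972) + 991871) = 1/((22190 - 259738)/(72/351 - 332972) + 991871) = 1/(-237548/(72*(1/351) - 332972) + 991871) = 1/(-237548/(8/39 - 332972) + 991871) = 1/(-237548/(-12985900/39) + 991871) = 1/(-237548*(-39/12985900) + 991871) = 1/(2316093/3246475 + 991871) = 1/(3220086720818/3246475) = 3246475/3220086720818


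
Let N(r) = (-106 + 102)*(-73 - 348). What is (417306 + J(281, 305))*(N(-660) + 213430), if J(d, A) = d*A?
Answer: 108204708254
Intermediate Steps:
N(r) = 1684 (N(r) = -4*(-421) = 1684)
J(d, A) = A*d
(417306 + J(281, 305))*(N(-660) + 213430) = (417306 + 305*281)*(1684 + 213430) = (417306 + 85705)*215114 = 503011*215114 = 108204708254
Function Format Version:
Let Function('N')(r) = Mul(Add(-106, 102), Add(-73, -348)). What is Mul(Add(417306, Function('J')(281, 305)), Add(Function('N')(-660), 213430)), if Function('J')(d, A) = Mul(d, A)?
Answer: 108204708254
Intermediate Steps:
Function('N')(r) = 1684 (Function('N')(r) = Mul(-4, -421) = 1684)
Function('J')(d, A) = Mul(A, d)
Mul(Add(417306, Function('J')(281, 305)), Add(Function('N')(-660), 213430)) = Mul(Add(417306, Mul(305, 281)), Add(1684, 213430)) = Mul(Add(417306, 85705), 215114) = Mul(503011, 215114) = 108204708254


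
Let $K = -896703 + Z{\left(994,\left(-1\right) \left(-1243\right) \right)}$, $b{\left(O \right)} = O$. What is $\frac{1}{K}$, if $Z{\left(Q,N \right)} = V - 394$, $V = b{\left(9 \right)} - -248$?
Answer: $- \frac{1}{896840} \approx -1.115 \cdot 10^{-6}$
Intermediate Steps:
$V = 257$ ($V = 9 - -248 = 9 + 248 = 257$)
$Z{\left(Q,N \right)} = -137$ ($Z{\left(Q,N \right)} = 257 - 394 = -137$)
$K = -896840$ ($K = -896703 - 137 = -896840$)
$\frac{1}{K} = \frac{1}{-896840} = - \frac{1}{896840}$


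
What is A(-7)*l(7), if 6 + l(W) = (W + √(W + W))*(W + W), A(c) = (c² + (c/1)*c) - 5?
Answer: 8556 + 1302*√14 ≈ 13428.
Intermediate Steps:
A(c) = -5 + 2*c² (A(c) = (c² + (c*1)*c) - 5 = (c² + c*c) - 5 = (c² + c²) - 5 = 2*c² - 5 = -5 + 2*c²)
l(W) = -6 + 2*W*(W + √2*√W) (l(W) = -6 + (W + √(W + W))*(W + W) = -6 + (W + √(2*W))*(2*W) = -6 + (W + √2*√W)*(2*W) = -6 + 2*W*(W + √2*√W))
A(-7)*l(7) = (-5 + 2*(-7)²)*(-6 + 2*7² + 2*√2*7^(3/2)) = (-5 + 2*49)*(-6 + 2*49 + 2*√2*(7*√7)) = (-5 + 98)*(-6 + 98 + 14*√14) = 93*(92 + 14*√14) = 8556 + 1302*√14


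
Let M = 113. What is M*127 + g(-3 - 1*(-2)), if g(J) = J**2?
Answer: 14352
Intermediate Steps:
M*127 + g(-3 - 1*(-2)) = 113*127 + (-3 - 1*(-2))**2 = 14351 + (-3 + 2)**2 = 14351 + (-1)**2 = 14351 + 1 = 14352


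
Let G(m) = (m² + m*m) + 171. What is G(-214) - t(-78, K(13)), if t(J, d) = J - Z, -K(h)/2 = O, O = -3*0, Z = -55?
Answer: 91786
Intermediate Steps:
G(m) = 171 + 2*m² (G(m) = (m² + m²) + 171 = 2*m² + 171 = 171 + 2*m²)
O = 0
K(h) = 0 (K(h) = -2*0 = 0)
t(J, d) = 55 + J (t(J, d) = J - 1*(-55) = J + 55 = 55 + J)
G(-214) - t(-78, K(13)) = (171 + 2*(-214)²) - (55 - 78) = (171 + 2*45796) - 1*(-23) = (171 + 91592) + 23 = 91763 + 23 = 91786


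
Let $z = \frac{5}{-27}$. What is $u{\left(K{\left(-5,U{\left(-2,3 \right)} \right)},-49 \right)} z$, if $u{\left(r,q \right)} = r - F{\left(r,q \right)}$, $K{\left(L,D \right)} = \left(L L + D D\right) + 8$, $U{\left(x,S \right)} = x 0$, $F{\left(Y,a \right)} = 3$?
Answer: $- \frac{50}{9} \approx -5.5556$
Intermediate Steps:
$U{\left(x,S \right)} = 0$
$K{\left(L,D \right)} = 8 + D^{2} + L^{2}$ ($K{\left(L,D \right)} = \left(L^{2} + D^{2}\right) + 8 = \left(D^{2} + L^{2}\right) + 8 = 8 + D^{2} + L^{2}$)
$u{\left(r,q \right)} = -3 + r$ ($u{\left(r,q \right)} = r - 3 = -3 + r$)
$z = - \frac{5}{27}$ ($z = 5 \left(- \frac{1}{27}\right) = - \frac{5}{27} \approx -0.18519$)
$u{\left(K{\left(-5,U{\left(-2,3 \right)} \right)},-49 \right)} z = \left(-3 + \left(8 + 0^{2} + \left(-5\right)^{2}\right)\right) \left(- \frac{5}{27}\right) = \left(-3 + \left(8 + 0 + 25\right)\right) \left(- \frac{5}{27}\right) = \left(-3 + 33\right) \left(- \frac{5}{27}\right) = 30 \left(- \frac{5}{27}\right) = - \frac{50}{9}$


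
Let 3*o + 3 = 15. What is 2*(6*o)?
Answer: 48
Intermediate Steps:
o = 4 (o = -1 + (⅓)*15 = -1 + 5 = 4)
2*(6*o) = 2*(6*4) = 2*24 = 48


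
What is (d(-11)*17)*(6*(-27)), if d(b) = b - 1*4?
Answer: 41310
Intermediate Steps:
d(b) = -4 + b (d(b) = b - 4 = -4 + b)
(d(-11)*17)*(6*(-27)) = ((-4 - 11)*17)*(6*(-27)) = -15*17*(-162) = -255*(-162) = 41310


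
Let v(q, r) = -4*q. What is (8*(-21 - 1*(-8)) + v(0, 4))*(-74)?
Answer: 7696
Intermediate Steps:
(8*(-21 - 1*(-8)) + v(0, 4))*(-74) = (8*(-21 - 1*(-8)) - 4*0)*(-74) = (8*(-21 + 8) + 0)*(-74) = (8*(-13) + 0)*(-74) = (-104 + 0)*(-74) = -104*(-74) = 7696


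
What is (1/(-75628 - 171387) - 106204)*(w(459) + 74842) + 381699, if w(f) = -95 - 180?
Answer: -1956094980397102/247015 ≈ -7.9189e+9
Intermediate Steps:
w(f) = -275
(1/(-75628 - 171387) - 106204)*(w(459) + 74842) + 381699 = (1/(-75628 - 171387) - 106204)*(-275 + 74842) + 381699 = (1/(-247015) - 106204)*74567 + 381699 = (-1/247015 - 106204)*74567 + 381699 = -26233981061/247015*74567 + 381699 = -1956189265775587/247015 + 381699 = -1956094980397102/247015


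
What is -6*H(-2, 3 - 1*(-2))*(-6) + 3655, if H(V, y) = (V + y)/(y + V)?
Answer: 3691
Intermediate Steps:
H(V, y) = 1 (H(V, y) = (V + y)/(V + y) = 1)
-6*H(-2, 3 - 1*(-2))*(-6) + 3655 = -6*1*(-6) + 3655 = -6*(-6) + 3655 = 36 + 3655 = 3691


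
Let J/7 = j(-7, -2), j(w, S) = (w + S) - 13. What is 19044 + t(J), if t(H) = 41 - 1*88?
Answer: 18997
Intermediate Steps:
j(w, S) = -13 + S + w (j(w, S) = (S + w) - 13 = -13 + S + w)
J = -154 (J = 7*(-13 - 2 - 7) = 7*(-22) = -154)
t(H) = -47 (t(H) = 41 - 88 = -47)
19044 + t(J) = 19044 - 47 = 18997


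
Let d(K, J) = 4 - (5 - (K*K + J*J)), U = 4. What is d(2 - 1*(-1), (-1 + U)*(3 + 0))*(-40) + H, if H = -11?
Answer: -3571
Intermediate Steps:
d(K, J) = -1 + J² + K² (d(K, J) = 4 - (5 - (K² + J²)) = 4 - (5 - (J² + K²)) = 4 - (5 + (-J² - K²)) = 4 - (5 - J² - K²) = 4 + (-5 + J² + K²) = -1 + J² + K²)
d(2 - 1*(-1), (-1 + U)*(3 + 0))*(-40) + H = (-1 + ((-1 + 4)*(3 + 0))² + (2 - 1*(-1))²)*(-40) - 11 = (-1 + (3*3)² + (2 + 1)²)*(-40) - 11 = (-1 + 9² + 3²)*(-40) - 11 = (-1 + 81 + 9)*(-40) - 11 = 89*(-40) - 11 = -3560 - 11 = -3571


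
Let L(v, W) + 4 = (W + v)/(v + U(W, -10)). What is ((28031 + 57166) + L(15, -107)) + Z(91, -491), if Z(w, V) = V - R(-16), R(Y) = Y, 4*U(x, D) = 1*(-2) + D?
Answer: 254131/3 ≈ 84710.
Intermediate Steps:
U(x, D) = -½ + D/4 (U(x, D) = (1*(-2) + D)/4 = (-2 + D)/4 = -½ + D/4)
Z(w, V) = 16 + V (Z(w, V) = V - 1*(-16) = V + 16 = 16 + V)
L(v, W) = -4 + (W + v)/(-3 + v) (L(v, W) = -4 + (W + v)/(v + (-½ + (¼)*(-10))) = -4 + (W + v)/(v + (-½ - 5/2)) = -4 + (W + v)/(v - 3) = -4 + (W + v)/(-3 + v))
((28031 + 57166) + L(15, -107)) + Z(91, -491) = ((28031 + 57166) + (12 - 107 - 3*15)/(-3 + 15)) + (16 - 491) = (85197 + (12 - 107 - 45)/12) - 475 = (85197 + (1/12)*(-140)) - 475 = (85197 - 35/3) - 475 = 255556/3 - 475 = 254131/3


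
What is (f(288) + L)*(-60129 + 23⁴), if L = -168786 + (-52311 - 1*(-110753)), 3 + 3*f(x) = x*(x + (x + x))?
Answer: -6020328512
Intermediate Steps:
f(x) = -1 + x² (f(x) = -1 + (x*(x + (x + x)))/3 = -1 + (x*(x + 2*x))/3 = -1 + (x*(3*x))/3 = -1 + (3*x²)/3 = -1 + x²)
L = -110344 (L = -168786 + (-52311 + 110753) = -168786 + 58442 = -110344)
(f(288) + L)*(-60129 + 23⁴) = ((-1 + 288²) - 110344)*(-60129 + 23⁴) = ((-1 + 82944) - 110344)*(-60129 + 279841) = (82943 - 110344)*219712 = -27401*219712 = -6020328512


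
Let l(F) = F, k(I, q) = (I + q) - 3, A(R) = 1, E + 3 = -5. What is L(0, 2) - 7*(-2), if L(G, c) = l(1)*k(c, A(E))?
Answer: 14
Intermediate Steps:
E = -8 (E = -3 - 5 = -8)
k(I, q) = -3 + I + q
L(G, c) = -2 + c (L(G, c) = 1*(-3 + c + 1) = 1*(-2 + c) = -2 + c)
L(0, 2) - 7*(-2) = (-2 + 2) - 7*(-2) = 0 + 14 = 14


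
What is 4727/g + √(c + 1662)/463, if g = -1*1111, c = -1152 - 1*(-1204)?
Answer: -4727/1111 + √1714/463 ≈ -4.1653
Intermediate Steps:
c = 52 (c = -1152 + 1204 = 52)
g = -1111
4727/g + √(c + 1662)/463 = 4727/(-1111) + √(52 + 1662)/463 = 4727*(-1/1111) + √1714*(1/463) = -4727/1111 + √1714/463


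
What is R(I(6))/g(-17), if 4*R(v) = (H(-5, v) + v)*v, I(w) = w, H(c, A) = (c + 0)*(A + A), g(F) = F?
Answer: 81/17 ≈ 4.7647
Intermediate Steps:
H(c, A) = 2*A*c (H(c, A) = c*(2*A) = 2*A*c)
R(v) = -9*v²/4 (R(v) = ((2*v*(-5) + v)*v)/4 = ((-10*v + v)*v)/4 = ((-9*v)*v)/4 = (-9*v²)/4 = -9*v²/4)
R(I(6))/g(-17) = -9/4*6²/(-17) = -9/4*36*(-1/17) = -81*(-1/17) = 81/17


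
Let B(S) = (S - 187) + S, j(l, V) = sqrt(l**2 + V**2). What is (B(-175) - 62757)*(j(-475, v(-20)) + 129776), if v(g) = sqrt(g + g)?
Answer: -8214042144 - 569646*sqrt(2785) ≈ -8.2441e+9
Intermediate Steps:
v(g) = sqrt(2)*sqrt(g) (v(g) = sqrt(2*g) = sqrt(2)*sqrt(g))
j(l, V) = sqrt(V**2 + l**2)
B(S) = -187 + 2*S (B(S) = (-187 + S) + S = -187 + 2*S)
(B(-175) - 62757)*(j(-475, v(-20)) + 129776) = ((-187 + 2*(-175)) - 62757)*(sqrt((sqrt(2)*sqrt(-20))**2 + (-475)**2) + 129776) = ((-187 - 350) - 62757)*(sqrt((sqrt(2)*(2*I*sqrt(5)))**2 + 225625) + 129776) = (-537 - 62757)*(sqrt((2*I*sqrt(10))**2 + 225625) + 129776) = -63294*(sqrt(-40 + 225625) + 129776) = -63294*(sqrt(225585) + 129776) = -63294*(9*sqrt(2785) + 129776) = -63294*(129776 + 9*sqrt(2785)) = -8214042144 - 569646*sqrt(2785)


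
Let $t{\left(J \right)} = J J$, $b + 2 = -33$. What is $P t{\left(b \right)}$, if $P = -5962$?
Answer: $-7303450$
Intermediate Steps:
$b = -35$ ($b = -2 - 33 = -35$)
$t{\left(J \right)} = J^{2}$
$P t{\left(b \right)} = - 5962 \left(-35\right)^{2} = \left(-5962\right) 1225 = -7303450$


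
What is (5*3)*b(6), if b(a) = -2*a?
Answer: -180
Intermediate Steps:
(5*3)*b(6) = (5*3)*(-2*6) = 15*(-12) = -180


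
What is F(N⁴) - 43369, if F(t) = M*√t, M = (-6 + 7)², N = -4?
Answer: -43353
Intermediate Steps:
M = 1 (M = 1² = 1)
F(t) = √t (F(t) = 1*√t = √t)
F(N⁴) - 43369 = √((-4)⁴) - 43369 = √256 - 43369 = 16 - 43369 = -43353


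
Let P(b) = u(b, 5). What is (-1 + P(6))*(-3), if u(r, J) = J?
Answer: -12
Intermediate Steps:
P(b) = 5
(-1 + P(6))*(-3) = (-1 + 5)*(-3) = 4*(-3) = -12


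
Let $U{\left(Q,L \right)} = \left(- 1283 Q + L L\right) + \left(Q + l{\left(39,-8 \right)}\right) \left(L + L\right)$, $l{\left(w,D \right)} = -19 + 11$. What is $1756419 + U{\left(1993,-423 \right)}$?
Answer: $-2300981$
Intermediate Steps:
$l{\left(w,D \right)} = -8$
$U{\left(Q,L \right)} = L^{2} - 1283 Q + 2 L \left(-8 + Q\right)$ ($U{\left(Q,L \right)} = \left(- 1283 Q + L L\right) + \left(Q - 8\right) \left(L + L\right) = \left(- 1283 Q + L^{2}\right) + \left(-8 + Q\right) 2 L = \left(L^{2} - 1283 Q\right) + 2 L \left(-8 + Q\right) = L^{2} - 1283 Q + 2 L \left(-8 + Q\right)$)
$1756419 + U{\left(1993,-423 \right)} = 1756419 + \left(\left(-423\right)^{2} - 2557019 - -6768 + 2 \left(-423\right) 1993\right) = 1756419 + \left(178929 - 2557019 + 6768 - 1686078\right) = 1756419 - 4057400 = -2300981$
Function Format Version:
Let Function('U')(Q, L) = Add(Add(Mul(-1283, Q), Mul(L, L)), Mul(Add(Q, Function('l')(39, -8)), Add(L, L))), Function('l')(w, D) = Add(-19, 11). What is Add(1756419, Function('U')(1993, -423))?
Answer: -2300981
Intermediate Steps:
Function('l')(w, D) = -8
Function('U')(Q, L) = Add(Pow(L, 2), Mul(-1283, Q), Mul(2, L, Add(-8, Q))) (Function('U')(Q, L) = Add(Add(Mul(-1283, Q), Mul(L, L)), Mul(Add(Q, -8), Add(L, L))) = Add(Add(Mul(-1283, Q), Pow(L, 2)), Mul(Add(-8, Q), Mul(2, L))) = Add(Add(Pow(L, 2), Mul(-1283, Q)), Mul(2, L, Add(-8, Q))) = Add(Pow(L, 2), Mul(-1283, Q), Mul(2, L, Add(-8, Q))))
Add(1756419, Function('U')(1993, -423)) = Add(1756419, Add(Pow(-423, 2), Mul(-1283, 1993), Mul(-16, -423), Mul(2, -423, 1993))) = Add(1756419, Add(178929, -2557019, 6768, -1686078)) = Add(1756419, -4057400) = -2300981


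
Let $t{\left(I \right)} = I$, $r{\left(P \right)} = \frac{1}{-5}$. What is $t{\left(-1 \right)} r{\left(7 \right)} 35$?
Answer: $7$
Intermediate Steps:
$r{\left(P \right)} = - \frac{1}{5}$
$t{\left(-1 \right)} r{\left(7 \right)} 35 = \left(-1\right) \left(- \frac{1}{5}\right) 35 = \frac{1}{5} \cdot 35 = 7$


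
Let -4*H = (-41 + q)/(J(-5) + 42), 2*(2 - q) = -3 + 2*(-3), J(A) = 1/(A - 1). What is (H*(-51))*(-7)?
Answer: 73899/1004 ≈ 73.605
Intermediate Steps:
J(A) = 1/(-1 + A)
q = 13/2 (q = 2 - (-3 + 2*(-3))/2 = 2 - (-3 - 6)/2 = 2 - ½*(-9) = 2 + 9/2 = 13/2 ≈ 6.5000)
H = 207/1004 (H = -(-41 + 13/2)/(4*(1/(-1 - 5) + 42)) = -(-69)/(8*(1/(-6) + 42)) = -(-69)/(8*(-⅙ + 42)) = -(-69)/(8*251/6) = -(-69)*6/(8*251) = -¼*(-207/251) = 207/1004 ≈ 0.20618)
(H*(-51))*(-7) = ((207/1004)*(-51))*(-7) = -10557/1004*(-7) = 73899/1004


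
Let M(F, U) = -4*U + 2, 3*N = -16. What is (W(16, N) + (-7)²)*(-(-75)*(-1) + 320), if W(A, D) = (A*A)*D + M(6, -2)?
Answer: -960155/3 ≈ -3.2005e+5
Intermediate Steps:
N = -16/3 (N = (⅓)*(-16) = -16/3 ≈ -5.3333)
M(F, U) = 2 - 4*U
W(A, D) = 10 + D*A² (W(A, D) = (A*A)*D + (2 - 4*(-2)) = A²*D + (2 + 8) = D*A² + 10 = 10 + D*A²)
(W(16, N) + (-7)²)*(-(-75)*(-1) + 320) = ((10 - 16/3*16²) + (-7)²)*(-(-75)*(-1) + 320) = ((10 - 16/3*256) + 49)*(-15*5 + 320) = ((10 - 4096/3) + 49)*(-75 + 320) = (-4066/3 + 49)*245 = -3919/3*245 = -960155/3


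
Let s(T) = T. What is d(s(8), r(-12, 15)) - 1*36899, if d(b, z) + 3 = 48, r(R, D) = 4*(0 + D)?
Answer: -36854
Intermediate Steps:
r(R, D) = 4*D
d(b, z) = 45 (d(b, z) = -3 + 48 = 45)
d(s(8), r(-12, 15)) - 1*36899 = 45 - 1*36899 = 45 - 36899 = -36854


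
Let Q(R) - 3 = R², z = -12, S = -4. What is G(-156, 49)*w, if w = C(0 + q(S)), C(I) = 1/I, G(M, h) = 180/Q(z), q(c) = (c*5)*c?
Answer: 3/196 ≈ 0.015306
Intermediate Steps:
Q(R) = 3 + R²
q(c) = 5*c² (q(c) = (5*c)*c = 5*c²)
G(M, h) = 60/49 (G(M, h) = 180/(3 + (-12)²) = 180/(3 + 144) = 180/147 = 180*(1/147) = 60/49)
w = 1/80 (w = 1/(0 + 5*(-4)²) = 1/(0 + 5*16) = 1/(0 + 80) = 1/80 ≈ 0.012500)
G(-156, 49)*w = (60/49)*(1/80) = 3/196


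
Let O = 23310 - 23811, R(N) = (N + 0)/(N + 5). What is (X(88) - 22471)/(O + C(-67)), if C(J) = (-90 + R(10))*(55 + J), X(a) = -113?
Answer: -22584/571 ≈ -39.552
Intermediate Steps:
R(N) = N/(5 + N)
C(J) = -14740/3 - 268*J/3 (C(J) = (-90 + 10/(5 + 10))*(55 + J) = (-90 + 10/15)*(55 + J) = (-90 + 10*(1/15))*(55 + J) = (-90 + 2/3)*(55 + J) = -268*(55 + J)/3 = -14740/3 - 268*J/3)
O = -501
(X(88) - 22471)/(O + C(-67)) = (-113 - 22471)/(-501 + (-14740/3 - 268/3*(-67))) = -22584/(-501 + (-14740/3 + 17956/3)) = -22584/(-501 + 1072) = -22584/571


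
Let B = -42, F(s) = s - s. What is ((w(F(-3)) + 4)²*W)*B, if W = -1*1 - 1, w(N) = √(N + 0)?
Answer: 1344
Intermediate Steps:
F(s) = 0
w(N) = √N
W = -2 (W = -1 - 1 = -2)
((w(F(-3)) + 4)²*W)*B = ((√0 + 4)²*(-2))*(-42) = ((0 + 4)²*(-2))*(-42) = (4²*(-2))*(-42) = (16*(-2))*(-42) = -32*(-42) = 1344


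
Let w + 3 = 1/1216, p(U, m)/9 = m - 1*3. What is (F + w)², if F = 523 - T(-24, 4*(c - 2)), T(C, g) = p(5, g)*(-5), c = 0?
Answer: 924220801/1478656 ≈ 625.04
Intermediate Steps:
p(U, m) = -27 + 9*m (p(U, m) = 9*(m - 1*3) = 9*(m - 3) = 9*(-3 + m) = -27 + 9*m)
w = -3647/1216 (w = -3 + 1/1216 = -3647/1216 ≈ -2.9992)
T(C, g) = 135 - 45*g (T(C, g) = (-27 + 9*g)*(-5) = 135 - 45*g)
F = 28 (F = 523 - (135 - 180*(0 - 2)) = 523 - (135 - 180*(-2)) = 523 - (135 - 45*(-8)) = 523 - (135 + 360) = 523 - 1*495 = 523 - 495 = 28)
(F + w)² = (28 - 3647/1216)² = (30401/1216)² = 924220801/1478656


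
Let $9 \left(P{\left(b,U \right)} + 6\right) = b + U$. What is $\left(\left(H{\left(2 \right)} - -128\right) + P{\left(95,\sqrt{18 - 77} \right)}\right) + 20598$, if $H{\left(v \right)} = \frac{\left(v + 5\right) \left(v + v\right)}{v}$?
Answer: $\frac{186701}{9} + \frac{i \sqrt{59}}{9} \approx 20745.0 + 0.85346 i$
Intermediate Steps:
$H{\left(v \right)} = 10 + 2 v$ ($H{\left(v \right)} = \frac{\left(5 + v\right) 2 v}{v} = \frac{2 v \left(5 + v\right)}{v} = 10 + 2 v$)
$P{\left(b,U \right)} = -6 + \frac{U}{9} + \frac{b}{9}$ ($P{\left(b,U \right)} = -6 + \frac{b + U}{9} = -6 + \frac{U + b}{9} = -6 + \left(\frac{U}{9} + \frac{b}{9}\right) = -6 + \frac{U}{9} + \frac{b}{9}$)
$\left(\left(H{\left(2 \right)} - -128\right) + P{\left(95,\sqrt{18 - 77} \right)}\right) + 20598 = \left(\left(\left(10 + 2 \cdot 2\right) - -128\right) + \left(-6 + \frac{\sqrt{18 - 77}}{9} + \frac{1}{9} \cdot 95\right)\right) + 20598 = \left(\left(\left(10 + 4\right) + 128\right) + \left(-6 + \frac{\sqrt{-59}}{9} + \frac{95}{9}\right)\right) + 20598 = \left(\left(14 + 128\right) + \left(-6 + \frac{i \sqrt{59}}{9} + \frac{95}{9}\right)\right) + 20598 = \left(142 + \left(-6 + \frac{i \sqrt{59}}{9} + \frac{95}{9}\right)\right) + 20598 = \left(142 + \left(\frac{41}{9} + \frac{i \sqrt{59}}{9}\right)\right) + 20598 = \left(\frac{1319}{9} + \frac{i \sqrt{59}}{9}\right) + 20598 = \frac{186701}{9} + \frac{i \sqrt{59}}{9}$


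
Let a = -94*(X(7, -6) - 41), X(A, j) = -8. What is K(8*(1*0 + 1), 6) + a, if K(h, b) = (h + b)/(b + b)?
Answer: 27643/6 ≈ 4607.2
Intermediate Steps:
a = 4606 (a = -94*(-8 - 41) = -94*(-49) = 4606)
K(h, b) = (b + h)/(2*b) (K(h, b) = (b + h)/((2*b)) = (b + h)*(1/(2*b)) = (b + h)/(2*b))
K(8*(1*0 + 1), 6) + a = (½)*(6 + 8*(1*0 + 1))/6 + 4606 = (½)*(⅙)*(6 + 8*(0 + 1)) + 4606 = (½)*(⅙)*(6 + 8*1) + 4606 = (½)*(⅙)*(6 + 8) + 4606 = (½)*(⅙)*14 + 4606 = 7/6 + 4606 = 27643/6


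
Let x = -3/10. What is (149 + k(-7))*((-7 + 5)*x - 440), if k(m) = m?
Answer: -311974/5 ≈ -62395.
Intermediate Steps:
x = -3/10 (x = -3*⅒ = -3/10 ≈ -0.30000)
(149 + k(-7))*((-7 + 5)*x - 440) = (149 - 7)*((-7 + 5)*(-3/10) - 440) = 142*(-2*(-3/10) - 440) = 142*(⅗ - 440) = 142*(-2197/5) = -311974/5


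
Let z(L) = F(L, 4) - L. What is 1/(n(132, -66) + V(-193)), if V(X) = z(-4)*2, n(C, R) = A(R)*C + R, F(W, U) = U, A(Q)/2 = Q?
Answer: -1/17474 ≈ -5.7228e-5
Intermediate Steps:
A(Q) = 2*Q
z(L) = 4 - L
n(C, R) = R + 2*C*R (n(C, R) = (2*R)*C + R = 2*C*R + R = R + 2*C*R)
V(X) = 16 (V(X) = (4 - 1*(-4))*2 = (4 + 4)*2 = 8*2 = 16)
1/(n(132, -66) + V(-193)) = 1/(-66*(1 + 2*132) + 16) = 1/(-66*(1 + 264) + 16) = 1/(-66*265 + 16) = 1/(-17490 + 16) = 1/(-17474) = -1/17474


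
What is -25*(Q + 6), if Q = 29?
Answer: -875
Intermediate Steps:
-25*(Q + 6) = -25*(29 + 6) = -25*35 = -875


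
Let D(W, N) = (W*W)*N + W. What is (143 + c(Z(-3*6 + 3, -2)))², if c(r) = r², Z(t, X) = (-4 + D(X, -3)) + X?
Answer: 294849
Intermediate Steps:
D(W, N) = W + N*W² (D(W, N) = W²*N + W = N*W² + W = W + N*W²)
Z(t, X) = -4 + X + X*(1 - 3*X) (Z(t, X) = (-4 + X*(1 - 3*X)) + X = -4 + X + X*(1 - 3*X))
(143 + c(Z(-3*6 + 3, -2)))² = (143 + (-4 - 2 - 1*(-2)*(-1 + 3*(-2)))²)² = (143 + (-4 - 2 - 1*(-2)*(-1 - 6))²)² = (143 + (-4 - 2 - 1*(-2)*(-7))²)² = (143 + (-4 - 2 - 14)²)² = (143 + (-20)²)² = (143 + 400)² = 543² = 294849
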